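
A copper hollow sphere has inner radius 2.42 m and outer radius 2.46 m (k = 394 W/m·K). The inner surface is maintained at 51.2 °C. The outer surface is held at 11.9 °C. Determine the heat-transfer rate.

Q = 4πk·ΔT/(1/r₁ − 1/r₂) = 4π × 394 × 39.3 / (1/2.42 − 1/2.46) = 2.90×10^7 W

Q = 29000 kW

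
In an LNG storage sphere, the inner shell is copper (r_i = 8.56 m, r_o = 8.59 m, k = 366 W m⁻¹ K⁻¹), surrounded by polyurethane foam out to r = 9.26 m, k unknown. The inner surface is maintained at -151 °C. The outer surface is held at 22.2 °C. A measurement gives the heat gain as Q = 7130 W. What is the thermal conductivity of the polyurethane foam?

ΣR = ΔT/Q = |-151 − 22.2|/7130 = 0.02429 K/W
Known resistances:
  R_copper = (1/8.56 − 1/8.59)/(4πk) = 4.080×10^-4/(4π·366) = 8.871×10^-8 K/W
R_polyurethane foam = ΣR − ΣR_known = 0.02429 − 8.871×10^-8 = 0.02429 K/W
(1/r₁−1/r₂)/(4πk) = 0.02429 ⇒ k = 0.008423/(4π·0.02429) = 0.0276 W/m·K

k = 0.0276 W/m·K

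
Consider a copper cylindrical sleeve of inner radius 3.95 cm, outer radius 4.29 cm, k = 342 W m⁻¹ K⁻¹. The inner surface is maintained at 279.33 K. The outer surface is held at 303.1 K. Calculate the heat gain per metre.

Q' = 2πk·ΔT/ln(r₂/r₁) = 2π × 342 × 23.77 / ln(0.0429/0.0395) = 6.19×10^5 W/m

Q' = 619 kW/m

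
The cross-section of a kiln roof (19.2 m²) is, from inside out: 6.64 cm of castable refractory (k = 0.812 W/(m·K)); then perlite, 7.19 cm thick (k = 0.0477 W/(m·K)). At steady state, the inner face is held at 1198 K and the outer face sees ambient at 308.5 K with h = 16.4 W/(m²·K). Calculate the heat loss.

Treat each layer as a resistance in series:
  R_castable refractory = L/(kA) = 0.0664/(0.812·19.2) = 0.004259 K/W
  R_perlite = L/(kA) = 0.0719/(0.0477·19.2) = 0.07851 K/W
  R_conv,out = 1/(hA) = 1/(16.4·19.2) = 0.003176 K/W
ΣR = 0.004259 + 0.07851 + 0.003176 = 0.08594 K/W
Q = ΔT/ΣR = (1198 K − 308.5 K)/0.08594 = 10400 W

Q = 10400 W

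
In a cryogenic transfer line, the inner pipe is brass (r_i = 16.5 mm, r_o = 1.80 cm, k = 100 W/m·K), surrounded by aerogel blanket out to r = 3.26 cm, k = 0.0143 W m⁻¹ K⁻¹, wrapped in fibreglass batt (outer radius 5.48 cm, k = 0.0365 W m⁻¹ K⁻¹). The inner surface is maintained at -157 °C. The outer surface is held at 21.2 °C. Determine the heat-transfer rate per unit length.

Q' = 20.1 W/m

Series thermal resistances, inner to outer:
  R'_brass = ln(0.0180/0.0165)/(2πk) = 0.08701/(2π·100) = 1.385×10^-4 m·K/W
  R'_aerogel blanket = ln(0.0326/0.0180)/(2πk) = 0.5939/(2π·0.0143) = 6.610 m·K/W
  R'_fibreglass batt = ln(0.0548/0.0326)/(2πk) = 0.5194/(2π·0.0365) = 2.265 m·K/W
ΣR = 1.385×10^-4 + 6.610 + 2.265 = 8.875 m·K/W
Q' = ΔT/ΣR = (-157 °C − 21.2 °C)/8.875 = -20.1 W/m
(Negative Q' ⇒ heat flows inward; heat gain = 20.1 W/m.)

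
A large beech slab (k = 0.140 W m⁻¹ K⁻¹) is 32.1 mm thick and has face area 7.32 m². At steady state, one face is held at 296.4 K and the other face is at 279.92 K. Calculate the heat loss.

Q = kA·ΔT/L = 0.140 × 7.32 × |296.4 K − 279.92 K| / 0.0321 = 526 W

Q = 526 W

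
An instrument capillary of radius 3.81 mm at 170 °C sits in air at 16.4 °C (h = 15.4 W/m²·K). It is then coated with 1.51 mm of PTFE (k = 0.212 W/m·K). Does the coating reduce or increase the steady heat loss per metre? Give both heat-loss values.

Critical radius for a cylinder: r_cr = k/h = 0.0138 m = 1.38 cm.
Outer radius after coating: r₂ = 0.00381 + 0.00151 = 0.00532 m.
Since r₁ < r_cr and r₂ ≤ r_cr, the coating moves toward the maximum at r_cr — heat loss rises.
Bare: R = 1/(2πr₁h) = 2.713 m·K/W; Q = 153.6/2.713 = 56.6 W/m.
Coated: R = R_cond + R_conv = 2.193 m·K/W; Q = 153.6/2.193 = 70.0 W/m.

increases: 56.6 → 70.0 W/m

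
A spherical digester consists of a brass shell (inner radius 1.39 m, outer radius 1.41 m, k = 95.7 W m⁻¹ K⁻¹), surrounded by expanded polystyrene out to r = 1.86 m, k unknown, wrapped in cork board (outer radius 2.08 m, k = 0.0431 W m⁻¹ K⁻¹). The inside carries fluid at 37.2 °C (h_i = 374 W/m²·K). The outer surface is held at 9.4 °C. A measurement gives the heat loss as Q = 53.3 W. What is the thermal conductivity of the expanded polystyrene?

k = 0.0328 W/m·K

ΣR = ΔT/Q = |37.2 − 9.4|/53.3 = 0.5216 K/W
Known resistances:
  R_conv,in = 1/(4πr²h) = 1/(4π·1.39²·374) = 1.101×10^-4 K/W
  R_brass = (1/1.39 − 1/1.41)/(4πk) = 0.01020/(4π·95.7) = 8.485×10^-6 K/W
  R_cork board = (1/1.86 − 1/2.08)/(4πk) = 0.05687/(4π·0.0431) = 0.1050 K/W
R_expanded polystyrene = ΣR − ΣR_known = 0.5216 − 0.1051 = 0.4165 K/W
(1/r₁−1/r₂)/(4πk) = 0.4165 ⇒ k = 0.1716/(4π·0.4165) = 0.0328 W/m·K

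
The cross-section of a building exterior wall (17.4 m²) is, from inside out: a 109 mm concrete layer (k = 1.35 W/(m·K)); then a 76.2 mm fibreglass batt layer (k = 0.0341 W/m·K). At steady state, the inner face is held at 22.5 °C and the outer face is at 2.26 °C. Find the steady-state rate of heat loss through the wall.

Treat each layer as a resistance in series:
  R_concrete = L/(kA) = 0.109/(1.35·17.4) = 0.004640 K/W
  R_fibreglass batt = L/(kA) = 0.0762/(0.0341·17.4) = 0.1284 K/W
ΣR = 0.004640 + 0.1284 = 0.1330 K/W
Q = ΔT/ΣR = (22.5 °C − 2.26 °C)/0.1330 = 152 W

Q = 152 W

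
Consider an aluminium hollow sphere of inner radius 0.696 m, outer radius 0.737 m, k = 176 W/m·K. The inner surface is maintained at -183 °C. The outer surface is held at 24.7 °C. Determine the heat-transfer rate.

Q = 5.75×10^6 W

Q = 4πk·ΔT/(1/r₁ − 1/r₂) = 4π × 176 × 207.7 / (1/0.696 − 1/0.737) = 5.75×10^6 W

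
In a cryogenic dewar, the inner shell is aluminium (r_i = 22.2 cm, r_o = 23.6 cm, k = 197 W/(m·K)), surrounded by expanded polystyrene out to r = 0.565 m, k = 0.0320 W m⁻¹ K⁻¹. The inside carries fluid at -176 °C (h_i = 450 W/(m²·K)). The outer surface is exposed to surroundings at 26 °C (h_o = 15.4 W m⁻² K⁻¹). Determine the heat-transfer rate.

Q = 32.8 W

Treat each layer as a resistance in series:
  R_conv,in = 1/(4πr²h) = 1/(4π·0.222²·450) = 0.003588 K/W
  R_aluminium = (1/0.222 − 1/0.236)/(4πk) = 0.2672/(4π·197) = 1.079×10^-4 K/W
  R_expanded polystyrene = (1/0.236 − 1/0.565)/(4πk) = 2.467/(4π·0.0320) = 6.136 K/W
  R_conv,out = 1/(4πr²h) = 1/(4π·0.565²·15.4) = 0.01619 K/W
ΣR = 0.003588 + 1.079×10^-4 + 6.136 + 0.01619 = 6.156 K/W
Q = ΔT/ΣR = (-176 °C − 26 °C)/6.156 = -32.8 W
(Negative Q ⇒ heat flows inward; heat gain = 32.8 W.)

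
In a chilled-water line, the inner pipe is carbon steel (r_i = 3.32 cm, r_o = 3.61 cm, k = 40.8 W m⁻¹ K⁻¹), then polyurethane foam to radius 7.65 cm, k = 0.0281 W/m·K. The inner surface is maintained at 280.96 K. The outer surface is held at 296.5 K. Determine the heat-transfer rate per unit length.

Series thermal resistances, inner to outer:
  R'_carbon steel = ln(0.0361/0.0332)/(2πk) = 0.08374/(2π·40.8) = 3.267×10^-4 m·K/W
  R'_polyurethane foam = ln(0.0765/0.0361)/(2πk) = 0.7510/(2π·0.0281) = 4.254 m·K/W
ΣR = 3.267×10^-4 + 4.254 = 4.254 m·K/W
Q' = ΔT/ΣR = (280.96 K − 296.5 K)/4.254 = -3.65 W/m
(Negative Q' ⇒ heat flows inward; heat gain = 3.65 W/m.)

Q' = 3.65 W/m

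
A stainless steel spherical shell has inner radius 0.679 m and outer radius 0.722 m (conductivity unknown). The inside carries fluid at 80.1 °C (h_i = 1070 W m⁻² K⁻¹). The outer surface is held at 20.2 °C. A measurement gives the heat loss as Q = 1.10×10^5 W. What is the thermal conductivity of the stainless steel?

ΣR = ΔT/Q = |80.1 − 20.2|/1.10×10^5 = 5.445×10^-4 K/W
Known resistances:
  R_conv,in = 1/(4πr²h) = 1/(4π·0.679²·1070) = 1.613×10^-4 K/W
R_stainless steel = ΣR − ΣR_known = 5.445×10^-4 − 1.613×10^-4 = 3.832×10^-4 K/W
(1/r₁−1/r₂)/(4πk) = 3.832×10^-4 ⇒ k = 0.08771/(4π·3.832×10^-4) = 18.2 W/m·K

k = 18.2 W/m·K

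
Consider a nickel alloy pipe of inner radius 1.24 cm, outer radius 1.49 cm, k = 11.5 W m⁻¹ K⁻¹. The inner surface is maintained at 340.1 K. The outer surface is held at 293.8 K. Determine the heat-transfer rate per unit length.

Q' = 2πk·ΔT/ln(r₂/r₁) = 2π × 11.5 × 46.3 / ln(0.0149/0.0124) = 18200 W/m

Q' = 18.2 kW/m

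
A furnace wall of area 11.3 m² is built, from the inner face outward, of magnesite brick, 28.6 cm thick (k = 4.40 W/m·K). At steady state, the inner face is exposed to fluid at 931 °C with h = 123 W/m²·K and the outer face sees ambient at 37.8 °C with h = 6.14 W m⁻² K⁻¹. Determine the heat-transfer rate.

Q = 42800 W

Resistance network (inner→outer):
  R_conv,in = 1/(hA) = 1/(123·11.3) = 7.195×10^-4 K/W
  R_magnesite brick = L/(kA) = 0.286/(4.40·11.3) = 0.005752 K/W
  R_conv,out = 1/(hA) = 1/(6.14·11.3) = 0.01441 K/W
ΣR = 7.195×10^-4 + 0.005752 + 0.01441 = 0.02088 K/W
Q = ΔT/ΣR = (931 °C − 37.8 °C)/0.02088 = 42800 W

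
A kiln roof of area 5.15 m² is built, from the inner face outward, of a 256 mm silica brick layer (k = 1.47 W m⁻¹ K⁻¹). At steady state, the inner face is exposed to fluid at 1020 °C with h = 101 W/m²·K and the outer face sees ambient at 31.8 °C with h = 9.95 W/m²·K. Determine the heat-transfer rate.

Series thermal resistances, inner to outer:
  R_conv,in = 1/(hA) = 1/(101·5.15) = 0.001923 K/W
  R_silica brick = L/(kA) = 0.256/(1.47·5.15) = 0.03382 K/W
  R_conv,out = 1/(hA) = 1/(9.95·5.15) = 0.01952 K/W
ΣR = 0.001923 + 0.03382 + 0.01952 = 0.05526 K/W
Q = ΔT/ΣR = (1020 °C − 31.8 °C)/0.05526 = 17900 W

Q = 17.9 kW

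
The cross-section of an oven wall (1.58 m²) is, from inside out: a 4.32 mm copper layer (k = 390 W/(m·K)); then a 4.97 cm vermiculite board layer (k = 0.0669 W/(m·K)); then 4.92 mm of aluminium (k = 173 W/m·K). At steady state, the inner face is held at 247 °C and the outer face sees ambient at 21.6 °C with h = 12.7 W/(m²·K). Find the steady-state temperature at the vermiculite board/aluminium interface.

Series thermal resistances, inner to outer:
  R_copper = L/(kA) = 0.00432/(390·1.58) = 7.011×10^-6 K/W
  R_vermiculite board = L/(kA) = 0.0497/(0.0669·1.58) = 0.4702 K/W
  R_aluminium = L/(kA) = 0.00492/(173·1.58) = 1.800×10^-5 K/W
  R_conv,out = 1/(hA) = 1/(12.7·1.58) = 0.04984 K/W
ΣR = 7.011×10^-6 + 0.4702 + 1.800×10^-5 + 0.04984 = 0.5201 K/W
Q = ΔT/ΣR = (247 °C − 21.6 °C)/0.5201 = 433.4 W
From the inner boundary to the vermiculite board/aluminium interface, ΣR_partial = 0.4702 K/W.
T_interface = T_in − Q·ΣR_partial = 247 °C − (433.4)(0.4702) = 43.2 °C

T = 43.2 °C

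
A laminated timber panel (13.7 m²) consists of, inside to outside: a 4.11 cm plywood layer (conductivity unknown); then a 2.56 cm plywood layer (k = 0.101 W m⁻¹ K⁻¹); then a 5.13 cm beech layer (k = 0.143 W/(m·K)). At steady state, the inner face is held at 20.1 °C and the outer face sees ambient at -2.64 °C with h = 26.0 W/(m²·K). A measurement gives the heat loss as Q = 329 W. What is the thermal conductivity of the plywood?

k = 0.139 W/m·K

ΣR = ΔT/Q = |20.1 − -2.64|/329 = 0.06912 K/W
Known resistances:
  R_plywood = L/(kA) = 0.0256/(0.101·13.7) = 0.01850 K/W
  R_beech = L/(kA) = 0.0513/(0.143·13.7) = 0.02619 K/W
  R_conv,out = 1/(hA) = 1/(26.0·13.7) = 0.002807 K/W
R_plywood = ΣR − ΣR_known = 0.06912 − 0.04750 = 0.02162 K/W
L/(kA) = 0.02162 ⇒ k = 0.0411/(0.02162·13.7) = 0.139 W/m·K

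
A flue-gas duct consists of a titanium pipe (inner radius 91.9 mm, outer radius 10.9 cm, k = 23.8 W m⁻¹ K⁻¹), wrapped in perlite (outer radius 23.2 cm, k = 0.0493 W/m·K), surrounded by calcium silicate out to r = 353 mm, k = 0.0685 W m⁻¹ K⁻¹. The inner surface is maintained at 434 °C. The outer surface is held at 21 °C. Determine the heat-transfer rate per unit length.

Q' = 121 W/m

Resistance network (inner→outer):
  R'_titanium = ln(0.109/0.0919)/(2πk) = 0.1706/(2π·23.8) = 0.001141 m·K/W
  R'_perlite = ln(0.232/0.109)/(2πk) = 0.7554/(2π·0.0493) = 2.439 m·K/W
  R'_calcium silicate = ln(0.353/0.232)/(2πk) = 0.4197/(2π·0.0685) = 0.9752 m·K/W
ΣR = 0.001141 + 2.439 + 0.9752 = 3.415 m·K/W
Q' = ΔT/ΣR = (434 °C − 21 °C)/3.415 = 121 W/m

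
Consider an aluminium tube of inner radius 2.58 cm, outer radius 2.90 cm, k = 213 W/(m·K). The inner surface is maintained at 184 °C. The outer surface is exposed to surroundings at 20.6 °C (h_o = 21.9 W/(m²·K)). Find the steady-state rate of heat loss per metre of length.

Q' = 652 W/m

Resistance network (inner→outer):
  R'_aluminium = ln(0.0290/0.0258)/(2πk) = 0.1169/(2π·213) = 8.736×10^-5 m·K/W
  R'_conv,out = 1/(2πr h) = 1/(2π·0.0290·21.9) = 0.2506 m·K/W
ΣR = 8.736×10^-5 + 0.2506 = 0.2507 m·K/W
Q' = ΔT/ΣR = (184 °C − 20.6 °C)/0.2507 = 652 W/m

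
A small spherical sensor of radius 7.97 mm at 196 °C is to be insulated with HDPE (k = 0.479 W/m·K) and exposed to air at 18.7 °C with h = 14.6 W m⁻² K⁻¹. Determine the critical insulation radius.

For a sphere, r_cr = 2k_ins/h = 2·0.479/14.6 = 0.0656 m = 6.56 cm

r_cr = 6.56 cm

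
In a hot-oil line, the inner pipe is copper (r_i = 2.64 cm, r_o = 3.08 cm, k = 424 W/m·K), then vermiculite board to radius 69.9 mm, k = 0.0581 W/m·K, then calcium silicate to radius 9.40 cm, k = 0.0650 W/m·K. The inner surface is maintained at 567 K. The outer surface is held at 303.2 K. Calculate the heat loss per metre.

Series thermal resistances, inner to outer:
  R'_copper = ln(0.0308/0.0264)/(2πk) = 0.1542/(2π·424) = 5.786×10^-5 m·K/W
  R'_vermiculite board = ln(0.0699/0.0308)/(2πk) = 0.8196/(2π·0.0581) = 2.245 m·K/W
  R'_calcium silicate = ln(0.0940/0.0699)/(2πk) = 0.2962/(2π·0.0650) = 0.7253 m·K/W
ΣR = 5.786×10^-5 + 2.245 + 0.7253 = 2.970 m·K/W
Q' = ΔT/ΣR = (567 K − 303.2 K)/2.970 = 88.8 W/m

Q' = 88.8 W/m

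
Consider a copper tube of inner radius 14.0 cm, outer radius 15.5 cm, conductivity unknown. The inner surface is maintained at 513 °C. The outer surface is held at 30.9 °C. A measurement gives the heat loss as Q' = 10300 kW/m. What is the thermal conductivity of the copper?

k = 346 W/m·K

ΣR = ΔT/Q' = |513 − 30.9|/1.03×10^7 = 4.681×10^-5 m·K/W
ln(r₂/r₁)/(2πk) = 4.681×10^-5 ⇒ k = 0.1018/(2π·4.681×10^-5) = 346 W/m·K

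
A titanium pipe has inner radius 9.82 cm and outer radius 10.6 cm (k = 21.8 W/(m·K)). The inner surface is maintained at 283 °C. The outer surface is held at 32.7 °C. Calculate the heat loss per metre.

Q' = 4.49×10^5 W/m

Q' = 2πk·ΔT/ln(r₂/r₁) = 2π × 21.8 × 250.3 / ln(0.106/0.0982) = 4.49×10^5 W/m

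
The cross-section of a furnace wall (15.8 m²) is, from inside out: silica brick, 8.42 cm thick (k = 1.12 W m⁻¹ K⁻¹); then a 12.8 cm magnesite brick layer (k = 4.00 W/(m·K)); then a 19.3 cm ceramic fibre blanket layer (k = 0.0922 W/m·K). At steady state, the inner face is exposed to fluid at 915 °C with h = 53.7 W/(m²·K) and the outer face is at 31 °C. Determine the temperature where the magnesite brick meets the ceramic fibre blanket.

T = 865 °C

Treat each layer as a resistance in series:
  R_conv,in = 1/(hA) = 1/(53.7·15.8) = 0.001179 K/W
  R_silica brick = L/(kA) = 0.0842/(1.12·15.8) = 0.004758 K/W
  R_magnesite brick = L/(kA) = 0.128/(4.00·15.8) = 0.002025 K/W
  R_ceramic fibre blanket = L/(kA) = 0.193/(0.0922·15.8) = 0.1325 K/W
ΣR = 0.001179 + 0.004758 + 0.002025 + 0.1325 = 0.1405 K/W
Q = ΔT/ΣR = (915 °C − 31 °C)/0.1405 = 6292 W
From the inner boundary to the magnesite brick/ceramic fibre blanket interface, ΣR_partial = 0.007962 K/W.
T_interface = T_in − Q·ΣR_partial = 915 °C − (6292)(0.007962) = 865 °C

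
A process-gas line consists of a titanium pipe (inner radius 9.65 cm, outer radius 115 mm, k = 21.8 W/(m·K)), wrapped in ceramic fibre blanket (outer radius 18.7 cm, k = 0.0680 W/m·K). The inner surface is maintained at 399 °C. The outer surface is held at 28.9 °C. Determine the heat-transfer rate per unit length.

Q' = 325 W/m

Series thermal resistances, inner to outer:
  R'_titanium = ln(0.115/0.0965)/(2πk) = 0.1754/(2π·21.8) = 0.001280 m·K/W
  R'_ceramic fibre blanket = ln(0.187/0.115)/(2πk) = 0.4862/(2π·0.0680) = 1.138 m·K/W
ΣR = 0.001280 + 1.138 = 1.139 m·K/W
Q' = ΔT/ΣR = (399 °C − 28.9 °C)/1.139 = 325 W/m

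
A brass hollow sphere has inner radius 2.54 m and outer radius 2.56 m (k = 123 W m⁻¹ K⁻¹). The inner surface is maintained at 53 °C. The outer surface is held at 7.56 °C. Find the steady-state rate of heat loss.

Q = 22800 kW

Q = 4πk·ΔT/(1/r₁ − 1/r₂) = 4π × 123 × 45.44 / (1/2.54 − 1/2.56) = 2.28×10^7 W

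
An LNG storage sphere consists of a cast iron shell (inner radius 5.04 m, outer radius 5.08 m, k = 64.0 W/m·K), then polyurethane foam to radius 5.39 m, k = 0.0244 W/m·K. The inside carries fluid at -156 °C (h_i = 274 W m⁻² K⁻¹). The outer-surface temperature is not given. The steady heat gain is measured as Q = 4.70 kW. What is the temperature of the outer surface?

T_out = 17.6 °C

Series resistances:
  R_conv,in = 1/(4πr²h) = 1/(4π·5.04²·274) = 1.143×10^-5 K/W
  R_cast iron = (1/5.04 − 1/5.08)/(4πk) = 0.001562/(4π·64.0) = 1.943×10^-6 K/W
  R_polyurethane foam = (1/5.08 − 1/5.39)/(4πk) = 0.01132/(4π·0.0244) = 0.03692 K/W
ΣR = 0.03694 K/W
ΔT = Q·ΣR = 4700 × 0.03694 = 173.6 K
Heat flows inward, so T_out = T_in + ΔT = -156 + 173.6 = 17.6 °C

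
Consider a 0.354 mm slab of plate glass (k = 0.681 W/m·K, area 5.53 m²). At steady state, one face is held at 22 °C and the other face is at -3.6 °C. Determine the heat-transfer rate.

Q = kA·ΔT/L = 0.681 × 5.53 × |22 °C − -3.6 °C| / 3.54×10^-4 = 2.72×10^5 W

Q = 272 kW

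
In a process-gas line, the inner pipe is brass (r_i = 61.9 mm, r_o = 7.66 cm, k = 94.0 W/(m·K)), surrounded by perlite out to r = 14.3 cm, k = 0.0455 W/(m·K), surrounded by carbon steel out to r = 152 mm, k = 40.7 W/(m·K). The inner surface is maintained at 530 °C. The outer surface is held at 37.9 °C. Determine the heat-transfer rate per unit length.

Treat each layer as a resistance in series:
  R'_brass = ln(0.0766/0.0619)/(2πk) = 0.2131/(2π·94.0) = 3.608×10^-4 m·K/W
  R'_perlite = ln(0.143/0.0766)/(2πk) = 0.6242/(2π·0.0455) = 2.184 m·K/W
  R'_carbon steel = ln(0.152/0.143)/(2πk) = 0.06104/(2π·40.7) = 2.387×10^-4 m·K/W
ΣR = 3.608×10^-4 + 2.184 + 2.387×10^-4 = 2.185 m·K/W
Q' = ΔT/ΣR = (530 °C − 37.9 °C)/2.185 = 225 W/m

Q' = 225 W/m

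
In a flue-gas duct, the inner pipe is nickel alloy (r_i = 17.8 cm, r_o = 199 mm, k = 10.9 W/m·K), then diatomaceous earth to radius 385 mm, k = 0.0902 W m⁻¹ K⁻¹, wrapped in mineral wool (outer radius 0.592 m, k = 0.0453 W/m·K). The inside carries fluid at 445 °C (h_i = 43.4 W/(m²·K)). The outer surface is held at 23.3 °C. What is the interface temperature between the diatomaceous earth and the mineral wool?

Resistance network (inner→outer):
  R'_conv,in = 1/(2πr h) = 1/(2π·0.178·43.4) = 0.02060 m·K/W
  R'_nickel alloy = ln(0.199/0.178)/(2πk) = 0.1115/(2π·10.9) = 0.001628 m·K/W
  R'_diatomaceous earth = ln(0.385/0.199)/(2πk) = 0.6599/(2π·0.0902) = 1.164 m·K/W
  R'_mineral wool = ln(0.592/0.385)/(2πk) = 0.4303/(2π·0.0453) = 1.512 m·K/W
ΣR = 0.02060 + 0.001628 + 1.164 + 1.512 = 2.698 m·K/W
Q' = ΔT/ΣR = (445 °C − 23.3 °C)/2.698 = 156.3 W/m
From the inner boundary to the diatomaceous earth/mineral wool interface, ΣR_partial = 1.186 m·K/W.
T_interface = T_in − Q'·ΣR_partial = 445 °C − (156.3)(1.186) = 260 °C

T = 260 °C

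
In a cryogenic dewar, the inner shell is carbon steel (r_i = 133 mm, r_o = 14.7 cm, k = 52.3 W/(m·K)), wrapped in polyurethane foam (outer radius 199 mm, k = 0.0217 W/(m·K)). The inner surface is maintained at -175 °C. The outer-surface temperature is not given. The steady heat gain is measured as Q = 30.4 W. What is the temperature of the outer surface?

Series resistances:
  R_carbon steel = (1/0.133 − 1/0.147)/(4πk) = 0.7161/(4π·52.3) = 0.001090 K/W
  R_polyurethane foam = (1/0.147 − 1/0.199)/(4πk) = 1.778/(4π·0.0217) = 6.519 K/W
ΣR = 6.520 K/W
ΔT = Q·ΣR = 30.4 × 6.520 = 198.2 K
Heat flows inward, so T_out = T_in + ΔT = -175 + 198.2 = 23.2 °C

T_out = 23.2 °C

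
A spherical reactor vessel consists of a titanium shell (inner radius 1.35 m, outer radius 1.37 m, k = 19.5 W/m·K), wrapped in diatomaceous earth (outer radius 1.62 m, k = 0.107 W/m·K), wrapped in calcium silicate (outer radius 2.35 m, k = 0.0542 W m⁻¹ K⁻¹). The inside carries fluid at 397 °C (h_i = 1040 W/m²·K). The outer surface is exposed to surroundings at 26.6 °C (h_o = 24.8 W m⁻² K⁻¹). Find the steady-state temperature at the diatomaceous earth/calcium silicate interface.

Treat each layer as a resistance in series:
  R_conv,in = 1/(4πr²h) = 1/(4π·1.35²·1040) = 4.198×10^-5 K/W
  R_titanium = (1/1.35 − 1/1.37)/(4πk) = 0.01081/(4π·19.5) = 4.413×10^-5 K/W
  R_diatomaceous earth = (1/1.37 − 1/1.62)/(4πk) = 0.1126/(4π·0.107) = 0.08377 K/W
  R_calcium silicate = (1/1.62 − 1/2.35)/(4πk) = 0.1918/(4π·0.0542) = 0.2815 K/W
  R_conv,out = 1/(4πr²h) = 1/(4π·2.35²·24.8) = 5.810×10^-4 K/W
ΣR = 4.198×10^-5 + 4.413×10^-5 + 0.08377 + 0.2815 + 5.810×10^-4 = 0.3659 K/W
Q = ΔT/ΣR = (397 °C − 26.6 °C)/0.3659 = 1012 W
From the inner boundary to the diatomaceous earth/calcium silicate interface, ΣR_partial = 0.08386 K/W.
T_interface = T_in − Q·ΣR_partial = 397 °C − (1012)(0.08386) = 312 °C

T = 312 °C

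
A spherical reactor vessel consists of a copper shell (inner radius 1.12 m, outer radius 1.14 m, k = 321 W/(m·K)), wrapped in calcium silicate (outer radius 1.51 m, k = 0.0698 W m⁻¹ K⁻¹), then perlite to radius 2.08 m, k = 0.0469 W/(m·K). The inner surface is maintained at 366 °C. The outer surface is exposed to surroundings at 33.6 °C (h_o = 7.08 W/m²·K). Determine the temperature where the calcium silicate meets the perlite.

T = 219 °C

Series thermal resistances, inner to outer:
  R_copper = (1/1.12 − 1/1.14)/(4πk) = 0.01566/(4π·321) = 3.883×10^-6 K/W
  R_calcium silicate = (1/1.14 − 1/1.51)/(4πk) = 0.2149/(4π·0.0698) = 0.2450 K/W
  R_perlite = (1/1.51 − 1/2.08)/(4πk) = 0.1815/(4π·0.0469) = 0.3079 K/W
  R_conv,out = 1/(4πr²h) = 1/(4π·2.08²·7.08) = 0.002598 K/W
ΣR = 3.883×10^-6 + 0.2450 + 0.3079 + 0.002598 = 0.5555 K/W
Q = ΔT/ΣR = (366 °C − 33.6 °C)/0.5555 = 598.4 W
From the inner boundary to the calcium silicate/perlite interface, ΣR_partial = 0.2450 K/W.
T_interface = T_in − Q·ΣR_partial = 366 °C − (598.4)(0.2450) = 219 °C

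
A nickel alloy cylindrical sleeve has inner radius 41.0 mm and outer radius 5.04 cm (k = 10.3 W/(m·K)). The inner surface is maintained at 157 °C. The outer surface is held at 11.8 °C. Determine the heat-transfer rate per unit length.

Q' = 45500 W/m

Q' = 2πk·ΔT/ln(r₂/r₁) = 2π × 10.3 × 145.2 / ln(0.0504/0.0410) = 45500 W/m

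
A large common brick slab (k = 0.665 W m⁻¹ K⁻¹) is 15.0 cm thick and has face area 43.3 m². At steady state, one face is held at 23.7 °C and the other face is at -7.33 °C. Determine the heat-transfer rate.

Q = kA·ΔT/L = 0.665 × 43.3 × |23.7 °C − -7.33 °C| / 0.150 = 5960 W

Q = 5960 W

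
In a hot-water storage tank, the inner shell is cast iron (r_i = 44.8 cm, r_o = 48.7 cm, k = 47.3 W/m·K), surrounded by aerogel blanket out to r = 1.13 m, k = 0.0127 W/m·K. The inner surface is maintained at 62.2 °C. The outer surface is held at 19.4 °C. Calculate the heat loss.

Q = 5.85 W

Resistance network (inner→outer):
  R_cast iron = (1/0.448 − 1/0.487)/(4πk) = 0.1788/(4π·47.3) = 3.007×10^-4 K/W
  R_aerogel blanket = (1/0.487 − 1/1.13)/(4πk) = 1.168/(4π·0.0127) = 7.321 K/W
ΣR = 3.007×10^-4 + 7.321 = 7.321 K/W
Q = ΔT/ΣR = (62.2 °C − 19.4 °C)/7.321 = 5.85 W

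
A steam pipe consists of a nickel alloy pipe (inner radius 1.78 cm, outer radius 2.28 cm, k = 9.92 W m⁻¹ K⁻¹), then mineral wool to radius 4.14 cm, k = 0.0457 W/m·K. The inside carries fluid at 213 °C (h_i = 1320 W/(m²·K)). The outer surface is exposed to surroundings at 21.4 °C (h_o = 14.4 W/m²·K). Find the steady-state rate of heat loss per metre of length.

Q' = 81.4 W/m

Series thermal resistances, inner to outer:
  R'_conv,in = 1/(2πr h) = 1/(2π·0.0178·1320) = 0.006774 m·K/W
  R'_nickel alloy = ln(0.0228/0.0178)/(2πk) = 0.2476/(2π·9.92) = 0.003972 m·K/W
  R'_mineral wool = ln(0.0414/0.0228)/(2πk) = 0.5965/(2π·0.0457) = 2.077 m·K/W
  R'_conv,out = 1/(2πr h) = 1/(2π·0.0414·14.4) = 0.2670 m·K/W
ΣR = 0.006774 + 0.003972 + 2.077 + 0.2670 = 2.355 m·K/W
Q' = ΔT/ΣR = (213 °C − 21.4 °C)/2.355 = 81.4 W/m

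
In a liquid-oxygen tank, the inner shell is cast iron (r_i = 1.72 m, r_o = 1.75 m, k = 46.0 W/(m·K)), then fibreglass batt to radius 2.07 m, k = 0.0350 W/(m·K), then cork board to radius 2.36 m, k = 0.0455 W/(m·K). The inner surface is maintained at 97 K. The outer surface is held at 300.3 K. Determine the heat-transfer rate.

Series thermal resistances, inner to outer:
  R_cast iron = (1/1.72 − 1/1.75)/(4πk) = 0.009967/(4π·46.0) = 1.724×10^-5 K/W
  R_fibreglass batt = (1/1.75 − 1/2.07)/(4πk) = 0.08834/(4π·0.0350) = 0.2008 K/W
  R_cork board = (1/2.07 − 1/2.36)/(4πk) = 0.05936/(4π·0.0455) = 0.1038 K/W
ΣR = 1.724×10^-5 + 0.2008 + 0.1038 = 0.3046 K/W
Q = ΔT/ΣR = (97 K − 300.3 K)/0.3046 = -667 W
(Negative Q ⇒ heat flows inward; heat gain = 667 W.)

Q = 667 W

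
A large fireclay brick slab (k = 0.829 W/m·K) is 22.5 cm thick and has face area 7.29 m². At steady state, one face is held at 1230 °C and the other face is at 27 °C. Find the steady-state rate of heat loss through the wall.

Q = kA·ΔT/L = 0.829 × 7.29 × |1230 °C − 27 °C| / 0.225 = 32300 W

Q = 32300 W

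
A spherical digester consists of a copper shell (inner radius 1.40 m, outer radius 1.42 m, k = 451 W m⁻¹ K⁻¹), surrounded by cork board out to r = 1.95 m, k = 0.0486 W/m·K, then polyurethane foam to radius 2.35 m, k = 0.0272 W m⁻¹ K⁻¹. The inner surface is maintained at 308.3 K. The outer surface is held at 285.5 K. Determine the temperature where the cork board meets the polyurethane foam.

T = 295.7 K

Treat each layer as a resistance in series:
  R_copper = (1/1.40 − 1/1.42)/(4πk) = 0.01006/(4π·451) = 1.775×10^-6 K/W
  R_cork board = (1/1.42 − 1/1.95)/(4πk) = 0.1914/(4π·0.0486) = 0.3134 K/W
  R_polyurethane foam = (1/1.95 − 1/2.35)/(4πk) = 0.08729/(4π·0.0272) = 0.2554 K/W
ΣR = 1.775×10^-6 + 0.3134 + 0.2554 = 0.5688 K/W
Q = ΔT/ΣR = (308.3 K − 285.5 K)/0.5688 = 40.08 W
From the inner boundary to the cork board/polyurethane foam interface, ΣR_partial = 0.3134 K/W.
T_interface = T_in − Q·ΣR_partial = 308.3 K − (40.08)(0.3134) = 295.7 K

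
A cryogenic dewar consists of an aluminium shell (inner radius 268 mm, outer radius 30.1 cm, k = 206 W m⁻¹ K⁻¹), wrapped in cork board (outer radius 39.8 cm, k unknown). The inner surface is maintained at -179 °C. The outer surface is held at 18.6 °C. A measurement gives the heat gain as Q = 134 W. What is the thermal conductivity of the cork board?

ΣR = ΔT/Q = |-179 − 18.6|/134 = 1.475 K/W
Known resistances:
  R_aluminium = (1/0.268 − 1/0.301)/(4πk) = 0.4091/(4π·206) = 1.580×10^-4 K/W
R_cork board = ΣR − ΣR_known = 1.475 − 1.580×10^-4 = 1.475 K/W
(1/r₁−1/r₂)/(4πk) = 1.475 ⇒ k = 0.8097/(4π·1.475) = 0.0437 W/m·K

k = 0.0437 W/m·K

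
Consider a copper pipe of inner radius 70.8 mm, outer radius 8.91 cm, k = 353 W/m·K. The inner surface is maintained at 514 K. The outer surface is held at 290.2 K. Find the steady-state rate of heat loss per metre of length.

Q' = 2πk·ΔT/ln(r₂/r₁) = 2π × 353 × 223.8 / ln(0.0891/0.0708) = 2.16×10^6 W/m

Q' = 2.16×10^6 W/m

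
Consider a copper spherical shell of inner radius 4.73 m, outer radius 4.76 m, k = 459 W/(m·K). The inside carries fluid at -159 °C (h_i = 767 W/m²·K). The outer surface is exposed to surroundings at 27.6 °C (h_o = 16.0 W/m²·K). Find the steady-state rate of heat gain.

Q = 832 kW

Series thermal resistances, inner to outer:
  R_conv,in = 1/(4πr²h) = 1/(4π·4.73²·767) = 4.637×10^-6 K/W
  R_copper = (1/4.73 − 1/4.76)/(4πk) = 0.001332/(4π·459) = 2.310×10^-7 K/W
  R_conv,out = 1/(4πr²h) = 1/(4π·4.76²·16.0) = 2.195×10^-4 K/W
ΣR = 4.637×10^-6 + 2.310×10^-7 + 2.195×10^-4 = 2.244×10^-4 K/W
Q = ΔT/ΣR = (-159 °C − 27.6 °C)/2.244×10^-4 = -8.32×10^5 W
(Negative Q ⇒ heat flows inward; heat gain = 8.32×10^5 W.)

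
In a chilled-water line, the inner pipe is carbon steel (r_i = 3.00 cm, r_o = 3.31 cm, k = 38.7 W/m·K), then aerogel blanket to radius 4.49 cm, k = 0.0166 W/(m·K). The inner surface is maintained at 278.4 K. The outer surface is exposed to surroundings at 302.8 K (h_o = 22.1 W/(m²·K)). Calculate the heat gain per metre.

Treat each layer as a resistance in series:
  R'_carbon steel = ln(0.0331/0.0300)/(2πk) = 0.09834/(2π·38.7) = 4.044×10^-4 m·K/W
  R'_aerogel blanket = ln(0.0449/0.0331)/(2πk) = 0.3049/(2π·0.0166) = 2.923 m·K/W
  R'_conv,out = 1/(2πr h) = 1/(2π·0.0449·22.1) = 0.1604 m·K/W
ΣR = 4.044×10^-4 + 2.923 + 0.1604 = 3.084 m·K/W
Q' = ΔT/ΣR = (278.4 K − 302.8 K)/3.084 = -7.91 W/m
(Negative Q' ⇒ heat flows inward; heat gain = 7.91 W/m.)

Q' = 7.91 W/m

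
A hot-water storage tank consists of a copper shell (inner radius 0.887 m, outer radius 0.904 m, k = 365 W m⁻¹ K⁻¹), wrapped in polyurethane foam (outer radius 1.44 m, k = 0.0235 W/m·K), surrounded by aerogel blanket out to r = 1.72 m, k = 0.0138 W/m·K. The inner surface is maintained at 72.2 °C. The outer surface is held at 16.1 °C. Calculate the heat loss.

Q = 27.4 W

Series thermal resistances, inner to outer:
  R_copper = (1/0.887 − 1/0.904)/(4πk) = 0.02120/(4π·365) = 4.622×10^-6 K/W
  R_polyurethane foam = (1/0.904 − 1/1.44)/(4πk) = 0.4118/(4π·0.0235) = 1.394 K/W
  R_aerogel blanket = (1/1.44 − 1/1.72)/(4πk) = 0.1130/(4π·0.0138) = 0.6519 K/W
ΣR = 4.622×10^-6 + 1.394 + 0.6519 = 2.046 K/W
Q = ΔT/ΣR = (72.2 °C − 16.1 °C)/2.046 = 27.4 W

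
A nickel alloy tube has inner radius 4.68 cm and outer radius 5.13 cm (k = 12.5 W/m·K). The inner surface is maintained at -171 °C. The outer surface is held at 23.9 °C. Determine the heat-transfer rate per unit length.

Q' = 167 kW/m

Q' = 2πk·ΔT/ln(r₂/r₁) = 2π × 12.5 × 194.9 / ln(0.0513/0.0468) = 1.67×10^5 W/m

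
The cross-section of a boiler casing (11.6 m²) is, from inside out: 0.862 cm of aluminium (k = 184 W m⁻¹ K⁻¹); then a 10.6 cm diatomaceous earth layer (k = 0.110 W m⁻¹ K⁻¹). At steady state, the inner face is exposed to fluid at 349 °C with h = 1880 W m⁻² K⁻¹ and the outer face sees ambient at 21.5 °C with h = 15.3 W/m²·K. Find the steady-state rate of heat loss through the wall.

Series thermal resistances, inner to outer:
  R_conv,in = 1/(hA) = 1/(1880·11.6) = 4.585×10^-5 K/W
  R_aluminium = L/(kA) = 0.00862/(184·11.6) = 4.039×10^-6 K/W
  R_diatomaceous earth = L/(kA) = 0.106/(0.110·11.6) = 0.08307 K/W
  R_conv,out = 1/(hA) = 1/(15.3·11.6) = 0.005634 K/W
ΣR = 4.585×10^-5 + 4.039×10^-6 + 0.08307 + 0.005634 = 0.08875 K/W
Q = ΔT/ΣR = (349 °C − 21.5 °C)/0.08875 = 3690 W

Q = 3690 W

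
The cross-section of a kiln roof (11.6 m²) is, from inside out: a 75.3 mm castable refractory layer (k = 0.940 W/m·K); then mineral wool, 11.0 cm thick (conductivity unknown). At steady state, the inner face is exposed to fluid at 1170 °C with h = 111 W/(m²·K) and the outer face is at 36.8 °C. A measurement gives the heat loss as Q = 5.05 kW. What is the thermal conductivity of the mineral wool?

k = 0.0438 W/m·K

ΣR = ΔT/Q = |1170 − 36.8|/5050 = 0.2244 K/W
Known resistances:
  R_conv,in = 1/(hA) = 1/(111·11.6) = 7.766×10^-4 K/W
  R_castable refractory = L/(kA) = 0.0753/(0.940·11.6) = 0.006906 K/W
R_mineral wool = ΣR − ΣR_known = 0.2244 − 0.007683 = 0.2167 K/W
L/(kA) = 0.2167 ⇒ k = 0.110/(0.2167·11.6) = 0.0438 W/m·K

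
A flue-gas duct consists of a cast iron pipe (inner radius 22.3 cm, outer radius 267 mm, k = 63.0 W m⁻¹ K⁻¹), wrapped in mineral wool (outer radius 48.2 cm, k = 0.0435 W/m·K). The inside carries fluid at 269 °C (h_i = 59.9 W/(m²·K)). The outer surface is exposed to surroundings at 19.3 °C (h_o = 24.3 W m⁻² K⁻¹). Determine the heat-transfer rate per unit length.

Series thermal resistances, inner to outer:
  R'_conv,in = 1/(2πr h) = 1/(2π·0.223·59.9) = 0.01191 m·K/W
  R'_cast iron = ln(0.267/0.223)/(2πk) = 0.1801/(2π·63.0) = 4.549×10^-4 m·K/W
  R'_mineral wool = ln(0.482/0.267)/(2πk) = 0.5907/(2π·0.0435) = 2.161 m·K/W
  R'_conv,out = 1/(2πr h) = 1/(2π·0.482·24.3) = 0.01359 m·K/W
ΣR = 0.01191 + 4.549×10^-4 + 2.161 + 0.01359 = 2.187 m·K/W
Q' = ΔT/ΣR = (269 °C − 19.3 °C)/2.187 = 114 W/m

Q' = 114 W/m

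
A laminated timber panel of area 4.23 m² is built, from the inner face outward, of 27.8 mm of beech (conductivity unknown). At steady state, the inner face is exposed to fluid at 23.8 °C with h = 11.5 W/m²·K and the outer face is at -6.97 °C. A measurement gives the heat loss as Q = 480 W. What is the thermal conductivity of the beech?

ΣR = ΔT/Q = |23.8 − -6.97|/480 = 0.06410 K/W
Known resistances:
  R_conv,in = 1/(hA) = 1/(11.5·4.23) = 0.02056 K/W
R_beech = ΣR − ΣR_known = 0.06410 − 0.02056 = 0.04354 K/W
L/(kA) = 0.04354 ⇒ k = 0.0278/(0.04354·4.23) = 0.151 W/m·K

k = 0.151 W/m·K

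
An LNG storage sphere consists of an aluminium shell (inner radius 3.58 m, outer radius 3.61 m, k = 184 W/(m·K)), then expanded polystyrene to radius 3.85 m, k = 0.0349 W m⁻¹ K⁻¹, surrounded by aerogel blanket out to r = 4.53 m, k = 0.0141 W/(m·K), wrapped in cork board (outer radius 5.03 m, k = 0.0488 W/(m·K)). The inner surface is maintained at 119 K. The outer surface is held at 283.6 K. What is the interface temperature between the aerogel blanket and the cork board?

Treat each layer as a resistance in series:
  R_aluminium = (1/3.58 − 1/3.61)/(4πk) = 0.002321/(4π·184) = 1.004×10^-6 K/W
  R_expanded polystyrene = (1/3.61 − 1/3.85)/(4πk) = 0.01727/(4π·0.0349) = 0.03937 K/W
  R_aerogel blanket = (1/3.85 − 1/4.53)/(4πk) = 0.03899/(4π·0.0141) = 0.2200 K/W
  R_cork board = (1/4.53 − 1/5.03)/(4πk) = 0.02194/(4π·0.0488) = 0.03578 K/W
ΣR = 1.004×10^-6 + 0.03937 + 0.2200 + 0.03578 = 0.2952 K/W
Q = ΔT/ΣR = (119 K − 283.6 K)/0.2952 = -557.6 W
From the inner boundary to the aerogel blanket/cork board interface, ΣR_partial = 0.2594 K/W.
T_interface = T_in − Q·ΣR_partial = 119 K − (-557.6)(0.2594) = 263.6 K

T = 263.6 K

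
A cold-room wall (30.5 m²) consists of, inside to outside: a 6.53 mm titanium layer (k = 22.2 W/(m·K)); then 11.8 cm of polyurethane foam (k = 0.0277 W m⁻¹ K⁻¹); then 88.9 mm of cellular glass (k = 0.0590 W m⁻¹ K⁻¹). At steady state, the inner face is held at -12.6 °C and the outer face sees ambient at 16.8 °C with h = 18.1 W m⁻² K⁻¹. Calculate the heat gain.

Q = 154 W

Treat each layer as a resistance in series:
  R_titanium = L/(kA) = 0.00653/(22.2·30.5) = 9.644×10^-6 K/W
  R_polyurethane foam = L/(kA) = 0.118/(0.0277·30.5) = 0.1397 K/W
  R_cellular glass = L/(kA) = 0.0889/(0.0590·30.5) = 0.04940 K/W
  R_conv,out = 1/(hA) = 1/(18.1·30.5) = 0.001811 K/W
ΣR = 9.644×10^-6 + 0.1397 + 0.04940 + 0.001811 = 0.1909 K/W
Q = ΔT/ΣR = (-12.6 °C − 16.8 °C)/0.1909 = -154 W
(Negative Q ⇒ heat flows inward; heat gain = 154 W.)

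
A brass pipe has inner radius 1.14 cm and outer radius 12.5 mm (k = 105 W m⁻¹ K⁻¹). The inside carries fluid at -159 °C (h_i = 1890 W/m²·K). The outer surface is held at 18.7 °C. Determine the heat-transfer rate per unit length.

Q' = 23.6 kW/m

Series thermal resistances, inner to outer:
  R'_conv,in = 1/(2πr h) = 1/(2π·0.0114·1890) = 0.007387 m·K/W
  R'_brass = ln(0.0125/0.0114)/(2πk) = 0.09212/(2π·105) = 1.396×10^-4 m·K/W
ΣR = 0.007387 + 1.396×10^-4 = 0.007527 m·K/W
Q' = ΔT/ΣR = (-159 °C − 18.7 °C)/0.007527 = -23600 W/m
(Negative Q' ⇒ heat flows inward; heat gain = 23600 W/m.)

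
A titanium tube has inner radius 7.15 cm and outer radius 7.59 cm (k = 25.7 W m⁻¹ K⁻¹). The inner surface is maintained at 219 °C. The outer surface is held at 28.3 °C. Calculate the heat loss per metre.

Q' = 516 kW/m

Q' = 2πk·ΔT/ln(r₂/r₁) = 2π × 25.7 × 190.7 / ln(0.0759/0.0715) = 5.16×10^5 W/m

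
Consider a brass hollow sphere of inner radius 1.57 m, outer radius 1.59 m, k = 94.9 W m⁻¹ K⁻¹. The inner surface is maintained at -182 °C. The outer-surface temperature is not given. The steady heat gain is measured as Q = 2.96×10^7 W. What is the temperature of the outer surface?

Sum the resistances:
  R_brass = (1/1.57 − 1/1.59)/(4πk) = 0.008012/(4π·94.9) = 6.718×10^-6 K/W
ΣR = 6.718×10^-6 K/W
ΔT = Q·ΣR = 2.96×10^7 × 6.718×10^-6 = 198.9 K
Heat flows inward, so T_out = T_in + ΔT = -182 + 198.9 = 16.9 °C

T_out = 16.9 °C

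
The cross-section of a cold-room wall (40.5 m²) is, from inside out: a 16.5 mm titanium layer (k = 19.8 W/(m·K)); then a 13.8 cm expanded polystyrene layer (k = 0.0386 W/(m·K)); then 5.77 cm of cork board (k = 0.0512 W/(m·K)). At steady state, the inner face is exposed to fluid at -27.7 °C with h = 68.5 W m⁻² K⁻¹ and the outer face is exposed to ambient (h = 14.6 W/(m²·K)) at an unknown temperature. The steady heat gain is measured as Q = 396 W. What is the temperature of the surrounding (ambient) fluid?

T_out = 19.1 °C

Series resistances:
  R_conv,in = 1/(hA) = 1/(68.5·40.5) = 3.605×10^-4 K/W
  R_titanium = L/(kA) = 0.0165/(19.8·40.5) = 2.058×10^-5 K/W
  R_expanded polystyrene = L/(kA) = 0.138/(0.0386·40.5) = 0.08827 K/W
  R_cork board = L/(kA) = 0.0577/(0.0512·40.5) = 0.02783 K/W
  R_conv,out = 1/(hA) = 1/(14.6·40.5) = 0.001691 K/W
ΣR = 0.1182 K/W
ΔT = Q·ΣR = 396 × 0.1182 = 46.81 K
Heat flows inward, so T_out = T_in + ΔT = -27.7 + 46.81 = 19.1 °C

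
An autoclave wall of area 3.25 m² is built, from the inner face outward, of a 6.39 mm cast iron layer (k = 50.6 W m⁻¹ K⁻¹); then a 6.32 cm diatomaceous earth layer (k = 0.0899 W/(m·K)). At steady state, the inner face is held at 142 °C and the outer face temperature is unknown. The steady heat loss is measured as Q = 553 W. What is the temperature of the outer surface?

Sum the resistances:
  R_cast iron = L/(kA) = 0.00639/(50.6·3.25) = 3.886×10^-5 K/W
  R_diatomaceous earth = L/(kA) = 0.0632/(0.0899·3.25) = 0.2163 K/W
ΣR = 0.2163 K/W
ΔT = Q·ΣR = 553 × 0.2163 = 119.6 K
Heat flows outward, so T_out = T_in − ΔT = 142 − 119.6 = 22.4 °C

T_out = 22.4 °C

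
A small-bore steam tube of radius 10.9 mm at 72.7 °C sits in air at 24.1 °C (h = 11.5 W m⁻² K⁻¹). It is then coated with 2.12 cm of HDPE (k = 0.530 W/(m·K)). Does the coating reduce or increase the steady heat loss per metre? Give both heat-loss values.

increases: 38.3 → 64.3 W/m

Critical radius for a cylinder: r_cr = k/h = 0.0461 m = 4.61 cm.
Outer radius after coating: r₂ = 0.0109 + 0.0212 = 0.0321 m.
Since r₁ < r_cr and r₂ ≤ r_cr, the coating moves toward the maximum at r_cr — heat loss rises.
Bare: R = 1/(2πr₁h) = 1.270 m·K/W; Q = 48.6/1.270 = 38.3 W/m.
Coated: R = R_cond + R_conv = 0.7555 m·K/W; Q = 48.6/0.7555 = 64.3 W/m.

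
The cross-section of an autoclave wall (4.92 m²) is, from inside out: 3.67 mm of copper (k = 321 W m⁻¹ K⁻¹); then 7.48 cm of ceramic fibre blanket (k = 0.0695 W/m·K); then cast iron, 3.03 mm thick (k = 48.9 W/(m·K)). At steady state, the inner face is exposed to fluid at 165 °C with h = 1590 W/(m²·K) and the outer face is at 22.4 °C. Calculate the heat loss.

Q = 651 W

Series thermal resistances, inner to outer:
  R_conv,in = 1/(hA) = 1/(1590·4.92) = 1.278×10^-4 K/W
  R_copper = L/(kA) = 0.00367/(321·4.92) = 2.324×10^-6 K/W
  R_ceramic fibre blanket = L/(kA) = 0.0748/(0.0695·4.92) = 0.2188 K/W
  R_cast iron = L/(kA) = 0.00303/(48.9·4.92) = 1.259×10^-5 K/W
ΣR = 1.278×10^-4 + 2.324×10^-6 + 0.2188 + 1.259×10^-5 = 0.2189 K/W
Q = ΔT/ΣR = (165 °C − 22.4 °C)/0.2189 = 651 W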